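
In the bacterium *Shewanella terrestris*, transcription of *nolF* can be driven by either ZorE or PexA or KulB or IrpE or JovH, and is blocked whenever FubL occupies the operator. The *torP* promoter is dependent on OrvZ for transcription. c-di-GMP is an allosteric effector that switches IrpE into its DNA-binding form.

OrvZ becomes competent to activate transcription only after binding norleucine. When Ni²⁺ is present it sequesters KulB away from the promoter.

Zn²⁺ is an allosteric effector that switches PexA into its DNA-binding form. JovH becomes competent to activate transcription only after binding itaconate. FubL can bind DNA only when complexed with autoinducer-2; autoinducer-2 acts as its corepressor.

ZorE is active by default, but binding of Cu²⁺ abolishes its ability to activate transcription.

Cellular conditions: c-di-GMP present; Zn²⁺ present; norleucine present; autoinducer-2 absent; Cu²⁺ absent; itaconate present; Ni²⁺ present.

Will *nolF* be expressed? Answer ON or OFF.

ON

Cu²⁺ is absent, so ZorE is active.
Autoinducer-2 is absent, so FubL is inactive.
Zn²⁺ is present, so PexA is active.
Ni²⁺ is present, so KulB is inactive.
c-di-GMP is present, so IrpE is active.
Itaconate is present, so JovH is active.
Activator ZorE is present, so *nolF* is transcribed.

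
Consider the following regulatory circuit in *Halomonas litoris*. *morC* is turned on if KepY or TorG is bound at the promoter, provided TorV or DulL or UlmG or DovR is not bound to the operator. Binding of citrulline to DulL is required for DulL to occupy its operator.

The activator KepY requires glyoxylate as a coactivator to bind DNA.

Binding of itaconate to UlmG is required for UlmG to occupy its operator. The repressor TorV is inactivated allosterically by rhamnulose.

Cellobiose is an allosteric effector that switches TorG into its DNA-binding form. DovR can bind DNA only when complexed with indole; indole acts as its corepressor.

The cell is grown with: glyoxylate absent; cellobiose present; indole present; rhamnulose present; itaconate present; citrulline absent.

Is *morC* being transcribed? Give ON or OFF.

Rhamnulose is present, so TorV is inactive.
Citrulline is absent, so DulL is inactive.
Glyoxylate is absent, so KepY is inactive.
Itaconate is present, so UlmG is active.
Indole is present, so DovR is active.
Cellobiose is present, so TorG is active.
With repressor UlmG bound, *morC* is not transcribed.

OFF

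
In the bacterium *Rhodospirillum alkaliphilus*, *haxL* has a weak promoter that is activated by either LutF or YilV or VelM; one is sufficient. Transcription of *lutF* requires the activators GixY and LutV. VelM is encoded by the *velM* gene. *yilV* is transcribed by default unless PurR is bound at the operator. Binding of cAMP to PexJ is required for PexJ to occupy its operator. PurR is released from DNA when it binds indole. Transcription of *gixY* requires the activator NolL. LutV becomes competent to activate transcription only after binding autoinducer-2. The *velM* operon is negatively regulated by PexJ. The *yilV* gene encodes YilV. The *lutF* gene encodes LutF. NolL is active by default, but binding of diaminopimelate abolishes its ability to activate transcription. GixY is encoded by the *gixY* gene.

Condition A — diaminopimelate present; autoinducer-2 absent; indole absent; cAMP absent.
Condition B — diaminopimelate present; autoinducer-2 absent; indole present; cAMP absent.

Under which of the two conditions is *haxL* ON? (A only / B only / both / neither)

Condition A:
Diaminopimelate is present, so NolL is inactive.
Required activator NolL is absent, so *gixY* is not transcribed.
So GixY is not produced.
Autoinducer-2 is absent, so LutV is inactive.
Required activator GixY is absent, so *lutF* is not transcribed.
So LutF is not produced.
Indole is absent, so PurR is active.
With repressor PurR bound, *yilV* is not transcribed.
So YilV is not produced.
cAMP is absent, so PexJ is inactive.
With no repressor bound, *velM* is transcribed.
So VelM is produced and active.
Activator VelM is present, so *haxL* is transcribed.
→ *haxL* is ON in A.
Condition B:
Diaminopimelate is present, so NolL is inactive.
Required activator NolL is absent, so *gixY* is not transcribed.
So GixY is not produced.
Autoinducer-2 is absent, so LutV is inactive.
Required activator GixY is absent, so *lutF* is not transcribed.
So LutF is not produced.
Indole is present, so PurR is inactive.
With no repressor bound, *yilV* is transcribed.
So YilV is produced and active.
cAMP is absent, so PexJ is inactive.
With no repressor bound, *velM* is transcribed.
So VelM is produced and active.
Activator YilV is present, so *haxL* is transcribed.
→ *haxL* is ON in B.

both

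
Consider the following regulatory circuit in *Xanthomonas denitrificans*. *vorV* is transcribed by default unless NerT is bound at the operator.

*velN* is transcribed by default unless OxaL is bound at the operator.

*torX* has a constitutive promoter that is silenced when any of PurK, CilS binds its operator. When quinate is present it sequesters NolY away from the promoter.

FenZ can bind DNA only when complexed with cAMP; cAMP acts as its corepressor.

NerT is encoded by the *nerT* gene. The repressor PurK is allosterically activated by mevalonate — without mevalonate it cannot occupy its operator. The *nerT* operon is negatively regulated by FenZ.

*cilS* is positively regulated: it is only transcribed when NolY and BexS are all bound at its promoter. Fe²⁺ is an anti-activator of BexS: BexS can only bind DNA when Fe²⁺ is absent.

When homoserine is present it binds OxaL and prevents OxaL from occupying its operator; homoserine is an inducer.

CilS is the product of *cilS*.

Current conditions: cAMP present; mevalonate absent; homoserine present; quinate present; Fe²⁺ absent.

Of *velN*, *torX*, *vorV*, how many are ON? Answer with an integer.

3

Homoserine is present, so OxaL is inactive.
With no repressor bound, *velN* is transcribed.
→ *velN* is ON.
Mevalonate is absent, so PurK is inactive.
Quinate is present, so NolY is inactive.
Fe²⁺ is absent, so BexS is active.
Required activator NolY is absent, so *cilS* is not transcribed.
So CilS is not produced.
With no repressor bound, *torX* is transcribed.
→ *torX* is ON.
cAMP is present, so FenZ is active.
With repressor FenZ bound, *nerT* is not transcribed.
So NerT is not produced.
With no repressor bound, *vorV* is transcribed.
→ *vorV* is ON.
3 of the 3 genes are transcribed.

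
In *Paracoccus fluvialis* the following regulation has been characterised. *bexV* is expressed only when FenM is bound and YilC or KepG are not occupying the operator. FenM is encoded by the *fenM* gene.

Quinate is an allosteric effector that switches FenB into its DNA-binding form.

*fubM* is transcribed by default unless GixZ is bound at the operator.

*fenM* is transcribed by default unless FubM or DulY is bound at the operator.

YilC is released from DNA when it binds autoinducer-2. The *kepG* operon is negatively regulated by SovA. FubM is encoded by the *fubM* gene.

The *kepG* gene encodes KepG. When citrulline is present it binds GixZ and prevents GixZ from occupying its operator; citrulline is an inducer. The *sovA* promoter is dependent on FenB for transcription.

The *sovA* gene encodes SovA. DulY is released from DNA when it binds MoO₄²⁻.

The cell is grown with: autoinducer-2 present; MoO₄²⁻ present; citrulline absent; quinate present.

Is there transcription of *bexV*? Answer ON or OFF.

Citrulline is absent, so GixZ is active.
With repressor GixZ bound, *fubM* is not transcribed.
So FubM is not produced.
MoO₄²⁻ is present, so DulY is inactive.
With no repressor bound, *fenM* is transcribed.
So FenM is produced and active.
Autoinducer-2 is present, so YilC is inactive.
Quinate is present, so FenB is active.
No repressor is bound and FenB is active, so *sovA* is transcribed.
So SovA is produced and active.
With repressor SovA bound, *kepG* is not transcribed.
So KepG is not produced.
No repressor is bound and FenM is active, so *bexV* is transcribed.

ON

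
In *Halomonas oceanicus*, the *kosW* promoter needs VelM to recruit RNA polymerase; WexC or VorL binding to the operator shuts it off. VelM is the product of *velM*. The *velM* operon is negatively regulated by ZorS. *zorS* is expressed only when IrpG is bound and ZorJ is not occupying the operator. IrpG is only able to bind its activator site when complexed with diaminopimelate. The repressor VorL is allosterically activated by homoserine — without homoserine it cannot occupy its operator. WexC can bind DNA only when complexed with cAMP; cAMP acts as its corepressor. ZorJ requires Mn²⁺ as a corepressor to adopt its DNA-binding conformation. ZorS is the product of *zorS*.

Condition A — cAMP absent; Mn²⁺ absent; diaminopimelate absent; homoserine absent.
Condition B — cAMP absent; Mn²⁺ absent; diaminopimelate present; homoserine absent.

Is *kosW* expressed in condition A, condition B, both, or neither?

A only

Condition A:
cAMP is absent, so WexC is inactive.
Mn²⁺ is absent, so ZorJ is inactive.
Diaminopimelate is absent, so IrpG is inactive.
Required activator IrpG is absent, so *zorS* is not transcribed.
So ZorS is not produced.
With no repressor bound, *velM* is transcribed.
So VelM is produced and active.
Homoserine is absent, so VorL is inactive.
No repressor is bound and VelM is active, so *kosW* is transcribed.
→ *kosW* is ON in A.
Condition B:
cAMP is absent, so WexC is inactive.
Mn²⁺ is absent, so ZorJ is inactive.
Diaminopimelate is present, so IrpG is active.
No repressor is bound and IrpG is active, so *zorS* is transcribed.
So ZorS is produced and active.
With repressor ZorS bound, *velM* is not transcribed.
So VelM is not produced.
Homoserine is absent, so VorL is inactive.
Required activator VelM is absent, so *kosW* is not transcribed.
→ *kosW* is OFF in B.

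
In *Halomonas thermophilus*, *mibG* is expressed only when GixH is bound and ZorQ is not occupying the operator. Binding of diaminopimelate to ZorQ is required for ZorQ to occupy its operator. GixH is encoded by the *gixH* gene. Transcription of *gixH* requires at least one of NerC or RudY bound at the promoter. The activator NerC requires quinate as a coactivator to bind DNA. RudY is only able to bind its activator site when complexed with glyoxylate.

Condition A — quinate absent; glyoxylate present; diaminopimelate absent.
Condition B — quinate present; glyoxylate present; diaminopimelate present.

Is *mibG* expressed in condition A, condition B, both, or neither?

Condition A:
Quinate is absent, so NerC is inactive.
Glyoxylate is present, so RudY is active.
Activator RudY is present, so *gixH* is transcribed.
So GixH is produced and active.
Diaminopimelate is absent, so ZorQ is inactive.
No repressor is bound and GixH is active, so *mibG* is transcribed.
→ *mibG* is ON in A.
Condition B:
Quinate is present, so NerC is active.
Glyoxylate is present, so RudY is active.
Activator NerC is present, so *gixH* is transcribed.
So GixH is produced and active.
Diaminopimelate is present, so ZorQ is active.
With repressor ZorQ bound, *mibG* is not transcribed.
→ *mibG* is OFF in B.

A only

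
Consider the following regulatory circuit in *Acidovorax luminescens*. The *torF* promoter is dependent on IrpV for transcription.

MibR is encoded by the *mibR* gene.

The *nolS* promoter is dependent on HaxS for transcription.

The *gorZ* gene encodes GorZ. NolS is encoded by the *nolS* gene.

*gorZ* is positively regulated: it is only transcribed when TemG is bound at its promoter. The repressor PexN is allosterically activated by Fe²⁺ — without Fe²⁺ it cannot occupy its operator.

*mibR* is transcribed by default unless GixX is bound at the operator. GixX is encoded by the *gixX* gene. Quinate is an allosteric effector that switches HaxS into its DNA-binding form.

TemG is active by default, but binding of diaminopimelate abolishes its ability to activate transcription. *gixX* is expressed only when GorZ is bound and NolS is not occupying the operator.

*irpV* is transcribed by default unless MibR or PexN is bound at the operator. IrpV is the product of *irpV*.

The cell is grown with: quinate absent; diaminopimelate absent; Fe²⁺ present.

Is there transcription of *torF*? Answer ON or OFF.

OFF

Quinate is absent, so HaxS is inactive.
Required activator HaxS is absent, so *nolS* is not transcribed.
So NolS is not produced.
Diaminopimelate is absent, so TemG is active.
No repressor is bound and TemG is active, so *gorZ* is transcribed.
So GorZ is produced and active.
No repressor is bound and GorZ is active, so *gixX* is transcribed.
So GixX is produced and active.
With repressor GixX bound, *mibR* is not transcribed.
So MibR is not produced.
Fe²⁺ is present, so PexN is active.
With repressor PexN bound, *irpV* is not transcribed.
So IrpV is not produced.
Required activator IrpV is absent, so *torF* is not transcribed.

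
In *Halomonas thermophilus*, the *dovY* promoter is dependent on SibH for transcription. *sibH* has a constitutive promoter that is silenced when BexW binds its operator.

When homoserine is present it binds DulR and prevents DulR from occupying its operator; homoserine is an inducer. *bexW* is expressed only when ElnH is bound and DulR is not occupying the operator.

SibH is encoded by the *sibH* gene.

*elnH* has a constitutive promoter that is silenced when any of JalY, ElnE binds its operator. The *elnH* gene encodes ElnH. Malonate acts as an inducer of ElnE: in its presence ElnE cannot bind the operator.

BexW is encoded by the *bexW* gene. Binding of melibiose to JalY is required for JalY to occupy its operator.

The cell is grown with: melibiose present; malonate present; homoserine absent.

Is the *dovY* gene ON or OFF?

ON

Melibiose is present, so JalY is active.
Malonate is present, so ElnE is inactive.
With repressor JalY bound, *elnH* is not transcribed.
So ElnH is not produced.
Homoserine is absent, so DulR is active.
With repressor DulR bound, *bexW* is not transcribed.
So BexW is not produced.
With no repressor bound, *sibH* is transcribed.
So SibH is produced and active.
No repressor is bound and SibH is active, so *dovY* is transcribed.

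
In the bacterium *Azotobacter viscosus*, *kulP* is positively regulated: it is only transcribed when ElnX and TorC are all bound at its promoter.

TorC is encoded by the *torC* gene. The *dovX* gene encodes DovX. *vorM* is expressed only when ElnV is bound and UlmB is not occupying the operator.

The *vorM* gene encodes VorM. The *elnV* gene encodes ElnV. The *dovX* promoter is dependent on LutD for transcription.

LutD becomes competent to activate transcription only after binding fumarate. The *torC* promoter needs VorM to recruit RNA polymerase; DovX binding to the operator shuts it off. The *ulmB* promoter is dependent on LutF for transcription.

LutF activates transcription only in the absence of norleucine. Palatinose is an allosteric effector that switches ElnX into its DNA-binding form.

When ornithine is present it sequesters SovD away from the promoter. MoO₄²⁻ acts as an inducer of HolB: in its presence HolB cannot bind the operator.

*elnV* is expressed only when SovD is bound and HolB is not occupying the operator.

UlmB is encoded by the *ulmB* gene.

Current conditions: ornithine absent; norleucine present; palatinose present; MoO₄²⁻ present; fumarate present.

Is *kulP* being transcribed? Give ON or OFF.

OFF

Palatinose is present, so ElnX is active.
Norleucine is present, so LutF is inactive.
Required activator LutF is absent, so *ulmB* is not transcribed.
So UlmB is not produced.
Ornithine is absent, so SovD is active.
MoO₄²⁻ is present, so HolB is inactive.
No repressor is bound and SovD is active, so *elnV* is transcribed.
So ElnV is produced and active.
No repressor is bound and ElnV is active, so *vorM* is transcribed.
So VorM is produced and active.
Fumarate is present, so LutD is active.
No repressor is bound and LutD is active, so *dovX* is transcribed.
So DovX is produced and active.
With repressor DovX bound, *torC* is not transcribed.
So TorC is not produced.
Required activator TorC is absent, so *kulP* is not transcribed.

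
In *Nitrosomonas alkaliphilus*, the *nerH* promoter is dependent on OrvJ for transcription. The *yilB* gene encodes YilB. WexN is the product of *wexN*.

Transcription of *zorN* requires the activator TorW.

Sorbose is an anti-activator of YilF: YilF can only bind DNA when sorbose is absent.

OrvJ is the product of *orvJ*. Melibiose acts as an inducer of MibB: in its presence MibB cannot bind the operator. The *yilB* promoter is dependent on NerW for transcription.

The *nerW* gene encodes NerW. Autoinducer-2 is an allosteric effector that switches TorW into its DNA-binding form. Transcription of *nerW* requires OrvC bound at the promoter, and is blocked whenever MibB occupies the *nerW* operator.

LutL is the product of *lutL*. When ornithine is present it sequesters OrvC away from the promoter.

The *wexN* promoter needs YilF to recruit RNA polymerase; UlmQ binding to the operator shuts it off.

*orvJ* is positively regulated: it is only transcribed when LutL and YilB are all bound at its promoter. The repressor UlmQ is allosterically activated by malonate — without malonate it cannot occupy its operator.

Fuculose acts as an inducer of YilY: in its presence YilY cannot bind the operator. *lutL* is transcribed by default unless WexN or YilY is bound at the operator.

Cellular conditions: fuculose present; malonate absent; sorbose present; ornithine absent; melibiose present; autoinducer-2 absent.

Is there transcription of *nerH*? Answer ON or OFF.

ON

Malonate is absent, so UlmQ is inactive.
Sorbose is present, so YilF is inactive.
Required activator YilF is absent, so *wexN* is not transcribed.
So WexN is not produced.
Fuculose is present, so YilY is inactive.
With no repressor bound, *lutL* is transcribed.
So LutL is produced and active.
Melibiose is present, so MibB is inactive.
Ornithine is absent, so OrvC is active.
No repressor is bound and OrvC is active, so *nerW* is transcribed.
So NerW is produced and active.
No repressor is bound and NerW is active, so *yilB* is transcribed.
So YilB is produced and active.
No repressor is bound and LutL and YilB are active, so *orvJ* is transcribed.
So OrvJ is produced and active.
No repressor is bound and OrvJ is active, so *nerH* is transcribed.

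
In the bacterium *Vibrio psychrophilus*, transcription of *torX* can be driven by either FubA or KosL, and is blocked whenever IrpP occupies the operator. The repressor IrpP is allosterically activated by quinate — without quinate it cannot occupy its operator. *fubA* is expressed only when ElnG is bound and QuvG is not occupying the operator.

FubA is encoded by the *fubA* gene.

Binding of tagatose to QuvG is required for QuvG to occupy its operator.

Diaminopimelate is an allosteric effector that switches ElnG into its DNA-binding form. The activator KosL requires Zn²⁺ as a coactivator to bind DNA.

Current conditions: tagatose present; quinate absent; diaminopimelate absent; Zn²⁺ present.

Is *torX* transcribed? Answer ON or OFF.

ON

Quinate is absent, so IrpP is inactive.
Diaminopimelate is absent, so ElnG is inactive.
Tagatose is present, so QuvG is active.
With repressor QuvG bound, *fubA* is not transcribed.
So FubA is not produced.
Zn²⁺ is present, so KosL is active.
Activator KosL is present, so *torX* is transcribed.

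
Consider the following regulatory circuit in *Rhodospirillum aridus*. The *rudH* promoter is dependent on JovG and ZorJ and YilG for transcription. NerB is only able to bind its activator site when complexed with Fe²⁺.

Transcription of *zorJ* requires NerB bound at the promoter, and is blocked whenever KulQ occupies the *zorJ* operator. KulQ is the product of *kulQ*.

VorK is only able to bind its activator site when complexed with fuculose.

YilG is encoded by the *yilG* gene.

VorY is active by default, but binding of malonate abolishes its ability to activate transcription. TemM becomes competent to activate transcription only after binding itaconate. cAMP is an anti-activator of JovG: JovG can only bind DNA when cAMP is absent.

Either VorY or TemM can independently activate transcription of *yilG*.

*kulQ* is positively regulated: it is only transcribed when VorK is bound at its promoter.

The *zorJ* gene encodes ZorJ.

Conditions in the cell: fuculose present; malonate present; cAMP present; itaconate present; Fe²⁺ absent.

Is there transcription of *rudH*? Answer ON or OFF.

OFF

cAMP is present, so JovG is inactive.
Fuculose is present, so VorK is active.
No repressor is bound and VorK is active, so *kulQ* is transcribed.
So KulQ is produced and active.
Fe²⁺ is absent, so NerB is inactive.
With repressor KulQ bound, *zorJ* is not transcribed.
So ZorJ is not produced.
Malonate is present, so VorY is inactive.
Itaconate is present, so TemM is active.
Activator TemM is present, so *yilG* is transcribed.
So YilG is produced and active.
Required activator JovG is absent, so *rudH* is not transcribed.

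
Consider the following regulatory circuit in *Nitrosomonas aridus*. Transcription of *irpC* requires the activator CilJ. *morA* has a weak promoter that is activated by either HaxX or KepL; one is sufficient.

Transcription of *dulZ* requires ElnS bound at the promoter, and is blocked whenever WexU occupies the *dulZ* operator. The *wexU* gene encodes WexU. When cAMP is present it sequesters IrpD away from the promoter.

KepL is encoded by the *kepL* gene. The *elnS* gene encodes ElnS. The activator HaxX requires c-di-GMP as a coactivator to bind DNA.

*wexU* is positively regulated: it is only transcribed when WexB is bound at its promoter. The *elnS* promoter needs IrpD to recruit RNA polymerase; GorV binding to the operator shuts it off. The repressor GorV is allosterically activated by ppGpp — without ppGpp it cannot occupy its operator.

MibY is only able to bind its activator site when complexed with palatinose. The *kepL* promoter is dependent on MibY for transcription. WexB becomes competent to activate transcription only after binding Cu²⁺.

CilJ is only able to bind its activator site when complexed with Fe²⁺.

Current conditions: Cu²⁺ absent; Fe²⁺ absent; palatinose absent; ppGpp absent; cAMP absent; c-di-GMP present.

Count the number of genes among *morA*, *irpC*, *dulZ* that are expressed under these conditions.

c-di-GMP is present, so HaxX is active.
Palatinose is absent, so MibY is inactive.
Required activator MibY is absent, so *kepL* is not transcribed.
So KepL is not produced.
Activator HaxX is present, so *morA* is transcribed.
→ *morA* is ON.
Fe²⁺ is absent, so CilJ is inactive.
Required activator CilJ is absent, so *irpC* is not transcribed.
→ *irpC* is OFF.
Cu²⁺ is absent, so WexB is inactive.
Required activator WexB is absent, so *wexU* is not transcribed.
So WexU is not produced.
cAMP is absent, so IrpD is active.
ppGpp is absent, so GorV is inactive.
No repressor is bound and IrpD is active, so *elnS* is transcribed.
So ElnS is produced and active.
No repressor is bound and ElnS is active, so *dulZ* is transcribed.
→ *dulZ* is ON.
2 of the 3 genes are transcribed.

2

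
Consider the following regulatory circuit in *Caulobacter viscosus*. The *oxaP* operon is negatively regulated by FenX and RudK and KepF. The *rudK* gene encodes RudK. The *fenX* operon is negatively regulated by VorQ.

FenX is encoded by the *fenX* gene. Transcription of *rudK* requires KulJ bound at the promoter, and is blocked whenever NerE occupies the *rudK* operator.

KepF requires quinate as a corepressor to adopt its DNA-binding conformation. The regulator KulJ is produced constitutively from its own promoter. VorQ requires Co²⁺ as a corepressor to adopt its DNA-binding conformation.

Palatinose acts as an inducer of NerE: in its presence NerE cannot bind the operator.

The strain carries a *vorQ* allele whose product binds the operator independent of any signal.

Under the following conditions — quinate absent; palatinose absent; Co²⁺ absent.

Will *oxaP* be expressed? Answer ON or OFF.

VorQ is constitutively active in this strain.
With repressor VorQ bound, *fenX* is not transcribed.
So FenX is not produced.
KulJ is produced constitutively and is active.
Palatinose is absent, so NerE is active.
With repressor NerE bound, *rudK* is not transcribed.
So RudK is not produced.
Quinate is absent, so KepF is inactive.
With no repressor bound, *oxaP* is transcribed.

ON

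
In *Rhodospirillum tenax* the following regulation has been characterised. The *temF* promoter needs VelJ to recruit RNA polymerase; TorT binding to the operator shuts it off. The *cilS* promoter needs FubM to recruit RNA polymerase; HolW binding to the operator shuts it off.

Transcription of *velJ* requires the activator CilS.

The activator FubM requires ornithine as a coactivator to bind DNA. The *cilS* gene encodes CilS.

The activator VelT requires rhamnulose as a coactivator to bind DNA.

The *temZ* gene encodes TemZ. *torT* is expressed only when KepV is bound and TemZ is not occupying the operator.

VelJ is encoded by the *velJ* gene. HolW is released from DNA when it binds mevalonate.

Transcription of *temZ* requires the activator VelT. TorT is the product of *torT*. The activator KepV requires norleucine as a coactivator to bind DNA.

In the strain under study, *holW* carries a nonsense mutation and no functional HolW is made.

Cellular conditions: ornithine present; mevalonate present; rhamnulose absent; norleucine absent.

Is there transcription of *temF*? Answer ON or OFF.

ON

HolW is non-functional in this strain, so it has no effect.
Ornithine is present, so FubM is active.
No repressor is bound and FubM is active, so *cilS* is transcribed.
So CilS is produced and active.
No repressor is bound and CilS is active, so *velJ* is transcribed.
So VelJ is produced and active.
Rhamnulose is absent, so VelT is inactive.
Required activator VelT is absent, so *temZ* is not transcribed.
So TemZ is not produced.
Norleucine is absent, so KepV is inactive.
Required activator KepV is absent, so *torT* is not transcribed.
So TorT is not produced.
No repressor is bound and VelJ is active, so *temF* is transcribed.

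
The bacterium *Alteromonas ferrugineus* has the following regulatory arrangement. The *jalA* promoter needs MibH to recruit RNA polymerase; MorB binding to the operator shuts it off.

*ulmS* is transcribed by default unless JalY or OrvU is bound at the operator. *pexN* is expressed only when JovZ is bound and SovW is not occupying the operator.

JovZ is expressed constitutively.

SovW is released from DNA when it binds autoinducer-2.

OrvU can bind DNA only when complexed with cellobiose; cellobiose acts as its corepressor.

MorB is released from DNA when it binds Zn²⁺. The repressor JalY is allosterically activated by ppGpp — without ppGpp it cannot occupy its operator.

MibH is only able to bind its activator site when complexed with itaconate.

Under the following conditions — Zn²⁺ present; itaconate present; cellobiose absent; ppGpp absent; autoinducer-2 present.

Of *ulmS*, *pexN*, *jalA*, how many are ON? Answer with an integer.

ppGpp is absent, so JalY is inactive.
Cellobiose is absent, so OrvU is inactive.
With no repressor bound, *ulmS* is transcribed.
→ *ulmS* is ON.
Autoinducer-2 is present, so SovW is inactive.
JovZ is produced constitutively and is active.
No repressor is bound and JovZ is active, so *pexN* is transcribed.
→ *pexN* is ON.
Itaconate is present, so MibH is active.
Zn²⁺ is present, so MorB is inactive.
No repressor is bound and MibH is active, so *jalA* is transcribed.
→ *jalA* is ON.
3 of the 3 genes are transcribed.

3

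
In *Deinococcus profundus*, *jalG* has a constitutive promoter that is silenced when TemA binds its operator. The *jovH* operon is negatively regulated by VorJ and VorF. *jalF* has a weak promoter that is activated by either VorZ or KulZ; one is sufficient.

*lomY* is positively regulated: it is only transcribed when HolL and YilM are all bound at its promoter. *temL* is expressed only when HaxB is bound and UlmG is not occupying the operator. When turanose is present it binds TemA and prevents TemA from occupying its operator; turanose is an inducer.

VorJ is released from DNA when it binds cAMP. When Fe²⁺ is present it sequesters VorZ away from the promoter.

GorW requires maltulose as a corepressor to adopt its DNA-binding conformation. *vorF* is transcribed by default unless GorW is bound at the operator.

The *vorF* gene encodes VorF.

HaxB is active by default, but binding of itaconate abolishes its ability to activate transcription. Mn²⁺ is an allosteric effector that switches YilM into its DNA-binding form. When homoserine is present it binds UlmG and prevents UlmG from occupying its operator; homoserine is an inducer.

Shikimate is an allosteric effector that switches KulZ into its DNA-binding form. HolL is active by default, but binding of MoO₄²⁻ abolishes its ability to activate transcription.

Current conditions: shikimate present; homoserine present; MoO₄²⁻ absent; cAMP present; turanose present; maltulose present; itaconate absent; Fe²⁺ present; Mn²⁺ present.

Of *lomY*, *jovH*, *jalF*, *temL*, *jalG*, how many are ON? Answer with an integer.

MoO₄²⁻ is absent, so HolL is active.
Mn²⁺ is present, so YilM is active.
No repressor is bound and HolL and YilM are active, so *lomY* is transcribed.
→ *lomY* is ON.
cAMP is present, so VorJ is inactive.
Maltulose is present, so GorW is active.
With repressor GorW bound, *vorF* is not transcribed.
So VorF is not produced.
With no repressor bound, *jovH* is transcribed.
→ *jovH* is ON.
Fe²⁺ is present, so VorZ is inactive.
Shikimate is present, so KulZ is active.
Activator KulZ is present, so *jalF* is transcribed.
→ *jalF* is ON.
Homoserine is present, so UlmG is inactive.
Itaconate is absent, so HaxB is active.
No repressor is bound and HaxB is active, so *temL* is transcribed.
→ *temL* is ON.
Turanose is present, so TemA is inactive.
With no repressor bound, *jalG* is transcribed.
→ *jalG* is ON.
5 of the 5 genes are transcribed.

5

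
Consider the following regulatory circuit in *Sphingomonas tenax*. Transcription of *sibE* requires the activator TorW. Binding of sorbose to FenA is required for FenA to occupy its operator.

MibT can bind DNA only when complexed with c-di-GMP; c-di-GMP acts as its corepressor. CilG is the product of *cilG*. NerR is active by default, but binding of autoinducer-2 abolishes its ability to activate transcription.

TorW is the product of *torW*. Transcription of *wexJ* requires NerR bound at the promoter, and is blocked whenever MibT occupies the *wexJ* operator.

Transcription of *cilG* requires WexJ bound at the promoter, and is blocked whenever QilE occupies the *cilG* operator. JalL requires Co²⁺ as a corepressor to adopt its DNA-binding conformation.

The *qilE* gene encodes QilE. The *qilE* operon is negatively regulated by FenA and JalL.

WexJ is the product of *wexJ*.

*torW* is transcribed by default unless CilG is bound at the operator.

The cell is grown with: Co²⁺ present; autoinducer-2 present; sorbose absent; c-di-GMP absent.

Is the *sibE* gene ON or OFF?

Sorbose is absent, so FenA is inactive.
Co²⁺ is present, so JalL is active.
With repressor JalL bound, *qilE* is not transcribed.
So QilE is not produced.
Autoinducer-2 is present, so NerR is inactive.
c-di-GMP is absent, so MibT is inactive.
Required activator NerR is absent, so *wexJ* is not transcribed.
So WexJ is not produced.
Required activator WexJ is absent, so *cilG* is not transcribed.
So CilG is not produced.
With no repressor bound, *torW* is transcribed.
So TorW is produced and active.
No repressor is bound and TorW is active, so *sibE* is transcribed.

ON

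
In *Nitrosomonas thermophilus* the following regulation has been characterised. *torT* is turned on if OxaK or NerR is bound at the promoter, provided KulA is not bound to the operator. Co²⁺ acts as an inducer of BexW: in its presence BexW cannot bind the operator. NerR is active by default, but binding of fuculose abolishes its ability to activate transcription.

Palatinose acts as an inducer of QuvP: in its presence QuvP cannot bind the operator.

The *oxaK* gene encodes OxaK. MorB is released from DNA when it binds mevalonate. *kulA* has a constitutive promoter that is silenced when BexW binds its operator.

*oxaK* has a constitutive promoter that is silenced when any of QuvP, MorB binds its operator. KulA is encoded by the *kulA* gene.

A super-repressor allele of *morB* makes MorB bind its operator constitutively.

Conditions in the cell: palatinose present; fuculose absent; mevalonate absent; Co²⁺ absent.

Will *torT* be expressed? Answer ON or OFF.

ON

Palatinose is present, so QuvP is inactive.
MorB is constitutively active in this strain.
With repressor MorB bound, *oxaK* is not transcribed.
So OxaK is not produced.
Co²⁺ is absent, so BexW is active.
With repressor BexW bound, *kulA* is not transcribed.
So KulA is not produced.
Fuculose is absent, so NerR is active.
Activator NerR is present, so *torT* is transcribed.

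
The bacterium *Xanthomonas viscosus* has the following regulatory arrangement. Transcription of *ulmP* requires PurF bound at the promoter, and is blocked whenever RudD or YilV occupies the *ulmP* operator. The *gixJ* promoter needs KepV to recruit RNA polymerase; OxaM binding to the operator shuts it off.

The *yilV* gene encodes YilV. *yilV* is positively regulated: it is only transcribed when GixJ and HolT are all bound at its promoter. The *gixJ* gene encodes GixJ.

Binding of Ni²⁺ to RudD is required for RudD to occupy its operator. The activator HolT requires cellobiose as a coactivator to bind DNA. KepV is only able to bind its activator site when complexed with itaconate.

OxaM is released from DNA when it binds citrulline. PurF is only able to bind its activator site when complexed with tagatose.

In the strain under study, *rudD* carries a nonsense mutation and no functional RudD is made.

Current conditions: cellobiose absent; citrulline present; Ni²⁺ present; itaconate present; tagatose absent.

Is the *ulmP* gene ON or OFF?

OFF

RudD is non-functional in this strain, so it has no effect.
Itaconate is present, so KepV is active.
Citrulline is present, so OxaM is inactive.
No repressor is bound and KepV is active, so *gixJ* is transcribed.
So GixJ is produced and active.
Cellobiose is absent, so HolT is inactive.
Required activator HolT is absent, so *yilV* is not transcribed.
So YilV is not produced.
Tagatose is absent, so PurF is inactive.
Required activator PurF is absent, so *ulmP* is not transcribed.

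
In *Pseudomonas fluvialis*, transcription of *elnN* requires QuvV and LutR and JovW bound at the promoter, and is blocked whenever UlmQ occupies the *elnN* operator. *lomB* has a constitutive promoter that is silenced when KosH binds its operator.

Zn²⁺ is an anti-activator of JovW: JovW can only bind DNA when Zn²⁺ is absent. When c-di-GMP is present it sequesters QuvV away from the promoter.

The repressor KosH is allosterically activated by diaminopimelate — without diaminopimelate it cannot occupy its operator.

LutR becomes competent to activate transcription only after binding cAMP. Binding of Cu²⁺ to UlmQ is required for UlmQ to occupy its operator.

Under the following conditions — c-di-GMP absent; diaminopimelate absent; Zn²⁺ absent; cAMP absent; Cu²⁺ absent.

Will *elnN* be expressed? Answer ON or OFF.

OFF

c-di-GMP is absent, so QuvV is active.
cAMP is absent, so LutR is inactive.
Zn²⁺ is absent, so JovW is active.
Cu²⁺ is absent, so UlmQ is inactive.
Required activator LutR is absent, so *elnN* is not transcribed.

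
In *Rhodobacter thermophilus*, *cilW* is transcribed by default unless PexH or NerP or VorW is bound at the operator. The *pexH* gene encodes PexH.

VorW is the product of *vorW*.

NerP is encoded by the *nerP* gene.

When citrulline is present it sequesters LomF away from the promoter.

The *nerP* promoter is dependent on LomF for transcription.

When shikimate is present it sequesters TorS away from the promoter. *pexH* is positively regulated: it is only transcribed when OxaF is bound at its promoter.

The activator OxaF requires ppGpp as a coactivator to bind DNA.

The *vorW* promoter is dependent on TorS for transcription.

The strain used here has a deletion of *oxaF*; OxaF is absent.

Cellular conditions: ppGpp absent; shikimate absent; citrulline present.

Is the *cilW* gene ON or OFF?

OxaF is non-functional in this strain, so it has no effect.
Required activator OxaF is absent, so *pexH* is not transcribed.
So PexH is not produced.
Citrulline is present, so LomF is inactive.
Required activator LomF is absent, so *nerP* is not transcribed.
So NerP is not produced.
Shikimate is absent, so TorS is active.
No repressor is bound and TorS is active, so *vorW* is transcribed.
So VorW is produced and active.
With repressor VorW bound, *cilW* is not transcribed.

OFF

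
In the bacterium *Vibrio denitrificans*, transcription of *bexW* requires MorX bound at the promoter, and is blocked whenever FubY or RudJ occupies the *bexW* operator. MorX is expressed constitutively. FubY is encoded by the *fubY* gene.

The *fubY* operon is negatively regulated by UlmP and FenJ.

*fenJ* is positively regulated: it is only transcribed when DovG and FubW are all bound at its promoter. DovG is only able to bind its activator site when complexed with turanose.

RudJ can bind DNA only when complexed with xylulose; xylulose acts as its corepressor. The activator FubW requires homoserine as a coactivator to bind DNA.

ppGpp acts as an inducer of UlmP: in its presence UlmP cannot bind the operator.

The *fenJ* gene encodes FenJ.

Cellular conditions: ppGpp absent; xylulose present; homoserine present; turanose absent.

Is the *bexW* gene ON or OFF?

ppGpp is absent, so UlmP is active.
Turanose is absent, so DovG is inactive.
Homoserine is present, so FubW is active.
Required activator DovG is absent, so *fenJ* is not transcribed.
So FenJ is not produced.
With repressor UlmP bound, *fubY* is not transcribed.
So FubY is not produced.
Xylulose is present, so RudJ is active.
MorX is produced constitutively and is active.
With repressor RudJ bound, *bexW* is not transcribed.

OFF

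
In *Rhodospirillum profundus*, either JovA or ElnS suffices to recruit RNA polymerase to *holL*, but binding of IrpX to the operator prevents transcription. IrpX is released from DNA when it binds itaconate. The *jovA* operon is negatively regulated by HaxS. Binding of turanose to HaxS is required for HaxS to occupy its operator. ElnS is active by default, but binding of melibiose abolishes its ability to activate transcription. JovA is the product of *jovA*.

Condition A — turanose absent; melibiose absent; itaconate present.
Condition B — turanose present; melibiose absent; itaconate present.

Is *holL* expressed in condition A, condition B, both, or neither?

Condition A:
Turanose is absent, so HaxS is inactive.
With no repressor bound, *jovA* is transcribed.
So JovA is produced and active.
Melibiose is absent, so ElnS is active.
Itaconate is present, so IrpX is inactive.
Activator JovA is present, so *holL* is transcribed.
→ *holL* is ON in A.
Condition B:
Turanose is present, so HaxS is active.
With repressor HaxS bound, *jovA* is not transcribed.
So JovA is not produced.
Melibiose is absent, so ElnS is active.
Itaconate is present, so IrpX is inactive.
Activator ElnS is present, so *holL* is transcribed.
→ *holL* is ON in B.

both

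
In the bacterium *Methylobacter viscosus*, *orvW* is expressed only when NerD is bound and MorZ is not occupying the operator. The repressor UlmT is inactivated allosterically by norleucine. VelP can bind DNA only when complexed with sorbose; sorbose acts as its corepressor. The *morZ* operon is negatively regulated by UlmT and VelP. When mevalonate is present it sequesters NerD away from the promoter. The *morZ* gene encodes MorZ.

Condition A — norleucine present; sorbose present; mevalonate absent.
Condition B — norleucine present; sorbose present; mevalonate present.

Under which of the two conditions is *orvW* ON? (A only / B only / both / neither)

A only

Condition A:
Norleucine is present, so UlmT is inactive.
Sorbose is present, so VelP is active.
With repressor VelP bound, *morZ* is not transcribed.
So MorZ is not produced.
Mevalonate is absent, so NerD is active.
No repressor is bound and NerD is active, so *orvW* is transcribed.
→ *orvW* is ON in A.
Condition B:
Norleucine is present, so UlmT is inactive.
Sorbose is present, so VelP is active.
With repressor VelP bound, *morZ* is not transcribed.
So MorZ is not produced.
Mevalonate is present, so NerD is inactive.
Required activator NerD is absent, so *orvW* is not transcribed.
→ *orvW* is OFF in B.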